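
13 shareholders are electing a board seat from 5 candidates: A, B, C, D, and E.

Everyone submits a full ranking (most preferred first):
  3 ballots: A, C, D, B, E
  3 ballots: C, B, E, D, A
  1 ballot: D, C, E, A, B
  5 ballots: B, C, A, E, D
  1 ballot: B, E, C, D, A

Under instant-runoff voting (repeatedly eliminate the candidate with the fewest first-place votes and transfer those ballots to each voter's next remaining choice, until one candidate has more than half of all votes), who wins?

Round 1: A 3, B 6, C 3, D 1, E 0. E eliminated.
Round 2: A 3, B 6, C 3, D 1. D eliminated.
Round 3: A 3, B 6, C 4. A eliminated.
Round 4: B 6, C 7. C has a majority (≥7).

C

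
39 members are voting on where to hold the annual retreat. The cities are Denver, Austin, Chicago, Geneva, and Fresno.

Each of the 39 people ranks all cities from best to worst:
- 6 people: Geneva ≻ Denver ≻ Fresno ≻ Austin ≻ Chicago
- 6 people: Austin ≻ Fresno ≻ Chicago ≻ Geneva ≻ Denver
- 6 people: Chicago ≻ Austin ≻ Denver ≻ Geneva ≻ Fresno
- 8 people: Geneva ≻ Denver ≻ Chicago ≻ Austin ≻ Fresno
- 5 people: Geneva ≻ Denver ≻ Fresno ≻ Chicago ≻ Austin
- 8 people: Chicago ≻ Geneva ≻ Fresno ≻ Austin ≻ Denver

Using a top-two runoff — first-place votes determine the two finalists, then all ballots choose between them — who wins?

Chicago

Round 1 first-place votes: Denver 0, Austin 6, Chicago 14, Geneva 19, Fresno 0. Geneva and Chicago advance.
Runoff: Geneva is ranked above Chicago on 19 ballots, Chicago above Geneva on 20.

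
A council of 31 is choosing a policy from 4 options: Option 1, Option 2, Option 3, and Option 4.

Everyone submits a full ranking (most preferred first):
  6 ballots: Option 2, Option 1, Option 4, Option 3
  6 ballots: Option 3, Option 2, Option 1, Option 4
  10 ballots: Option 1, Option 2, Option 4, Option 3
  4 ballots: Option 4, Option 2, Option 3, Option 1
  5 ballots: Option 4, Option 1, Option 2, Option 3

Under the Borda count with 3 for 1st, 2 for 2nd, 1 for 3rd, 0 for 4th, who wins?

Option 1: 6×2 + 6×1 + 10×3 + 4×0 + 5×2 = 58
Option 2: 6×3 + 6×2 + 10×2 + 4×2 + 5×1 = 63
Option 3: 6×0 + 6×3 + 10×0 + 4×1 + 5×0 = 22
Option 4: 6×1 + 6×0 + 10×1 + 4×3 + 5×3 = 43

Option 2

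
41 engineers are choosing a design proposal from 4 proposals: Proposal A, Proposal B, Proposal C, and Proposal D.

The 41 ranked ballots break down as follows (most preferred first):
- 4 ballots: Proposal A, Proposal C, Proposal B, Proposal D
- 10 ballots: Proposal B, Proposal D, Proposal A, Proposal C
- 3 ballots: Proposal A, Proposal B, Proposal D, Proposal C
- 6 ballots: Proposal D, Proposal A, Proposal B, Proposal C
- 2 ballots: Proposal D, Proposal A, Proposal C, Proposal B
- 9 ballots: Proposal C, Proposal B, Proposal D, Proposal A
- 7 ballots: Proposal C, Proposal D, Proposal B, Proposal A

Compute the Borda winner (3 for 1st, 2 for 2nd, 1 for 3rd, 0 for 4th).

Proposal A: 4×3 + 10×1 + 3×3 + 6×2 + 2×2 + 9×0 + 7×0 = 47
Proposal B: 4×1 + 10×3 + 3×2 + 6×1 + 2×0 + 9×2 + 7×1 = 71
Proposal C: 4×2 + 10×0 + 3×0 + 6×0 + 2×1 + 9×3 + 7×3 = 58
Proposal D: 4×0 + 10×2 + 3×1 + 6×3 + 2×3 + 9×1 + 7×2 = 70

Proposal B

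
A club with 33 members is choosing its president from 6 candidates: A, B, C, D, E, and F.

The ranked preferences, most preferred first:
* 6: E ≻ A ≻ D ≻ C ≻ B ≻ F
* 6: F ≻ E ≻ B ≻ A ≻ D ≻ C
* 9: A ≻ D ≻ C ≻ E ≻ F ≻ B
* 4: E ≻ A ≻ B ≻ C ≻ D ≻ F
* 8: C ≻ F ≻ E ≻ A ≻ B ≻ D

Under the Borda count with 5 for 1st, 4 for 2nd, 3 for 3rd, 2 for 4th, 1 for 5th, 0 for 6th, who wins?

E

A: 6×4 + 6×2 + 9×5 + 4×4 + 8×2 = 113
B: 6×1 + 6×3 + 9×0 + 4×3 + 8×1 = 44
C: 6×2 + 6×0 + 9×3 + 4×2 + 8×5 = 87
D: 6×3 + 6×1 + 9×4 + 4×1 + 8×0 = 64
E: 6×5 + 6×4 + 9×2 + 4×5 + 8×3 = 116
F: 6×0 + 6×5 + 9×1 + 4×0 + 8×4 = 71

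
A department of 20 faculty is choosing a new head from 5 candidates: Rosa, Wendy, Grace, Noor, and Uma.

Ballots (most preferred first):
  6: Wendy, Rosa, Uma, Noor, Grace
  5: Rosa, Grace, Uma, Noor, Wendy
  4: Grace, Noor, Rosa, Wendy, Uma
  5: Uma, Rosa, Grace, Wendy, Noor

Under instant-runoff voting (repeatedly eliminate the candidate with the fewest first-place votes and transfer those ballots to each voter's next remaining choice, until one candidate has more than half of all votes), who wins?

Round 1: Rosa 5, Wendy 6, Grace 4, Noor 0, Uma 5. Noor eliminated.
Round 2: Rosa 5, Wendy 6, Grace 4, Uma 5. Grace eliminated.
Round 3: Rosa 9, Wendy 6, Uma 5. Uma eliminated.
Round 4: Rosa 14, Wendy 6. Rosa has a majority (≥11).

Rosa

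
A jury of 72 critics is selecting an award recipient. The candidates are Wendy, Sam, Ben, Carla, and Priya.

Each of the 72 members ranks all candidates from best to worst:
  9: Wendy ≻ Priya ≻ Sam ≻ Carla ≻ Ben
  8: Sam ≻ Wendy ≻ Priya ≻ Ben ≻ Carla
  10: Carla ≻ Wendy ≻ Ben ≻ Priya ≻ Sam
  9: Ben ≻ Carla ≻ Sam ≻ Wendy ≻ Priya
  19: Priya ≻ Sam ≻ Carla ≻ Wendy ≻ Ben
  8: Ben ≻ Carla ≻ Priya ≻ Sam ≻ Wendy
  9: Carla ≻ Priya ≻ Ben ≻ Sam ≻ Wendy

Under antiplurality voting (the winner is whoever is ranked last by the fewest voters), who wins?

Last-place votes: Wendy 17, Sam 10, Ben 28, Carla 8, Priya 9.

Carla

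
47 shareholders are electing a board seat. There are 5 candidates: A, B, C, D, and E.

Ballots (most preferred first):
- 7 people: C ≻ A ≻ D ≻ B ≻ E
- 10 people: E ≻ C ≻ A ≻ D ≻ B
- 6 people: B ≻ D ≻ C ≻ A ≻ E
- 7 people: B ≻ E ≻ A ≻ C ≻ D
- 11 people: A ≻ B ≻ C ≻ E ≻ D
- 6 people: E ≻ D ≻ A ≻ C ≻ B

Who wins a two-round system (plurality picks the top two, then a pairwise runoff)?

B

Round 1 first-place votes: A 11, B 13, C 7, D 0, E 16. E and B advance.
Runoff: E is ranked above B on 16 ballots, B above E on 31.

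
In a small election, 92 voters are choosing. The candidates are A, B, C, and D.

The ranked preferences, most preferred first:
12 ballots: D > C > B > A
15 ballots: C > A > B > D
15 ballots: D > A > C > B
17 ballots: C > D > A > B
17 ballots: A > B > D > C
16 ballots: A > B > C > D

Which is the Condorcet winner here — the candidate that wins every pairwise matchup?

A vs B: 80–12
A vs C: 48–44
A vs D: 48–44
A beats every other candidate.

A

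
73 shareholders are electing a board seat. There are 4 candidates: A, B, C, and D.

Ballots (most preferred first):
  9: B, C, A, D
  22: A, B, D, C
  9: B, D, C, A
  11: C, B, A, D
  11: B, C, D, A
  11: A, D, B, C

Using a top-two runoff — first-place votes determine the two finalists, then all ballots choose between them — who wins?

B

Round 1 first-place votes: A 33, B 29, C 11, D 0. A and B advance.
Runoff: A is ranked above B on 33 ballots, B above A on 40.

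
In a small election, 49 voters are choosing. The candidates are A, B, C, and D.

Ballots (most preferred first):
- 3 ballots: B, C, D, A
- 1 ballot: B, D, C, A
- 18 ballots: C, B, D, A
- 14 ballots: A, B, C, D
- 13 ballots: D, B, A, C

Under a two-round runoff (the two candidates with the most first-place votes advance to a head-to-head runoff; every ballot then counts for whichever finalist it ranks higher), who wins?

A

Round 1 first-place votes: A 14, B 4, C 18, D 13. C and A advance.
Runoff: C is ranked above A on 22 ballots, A above C on 27.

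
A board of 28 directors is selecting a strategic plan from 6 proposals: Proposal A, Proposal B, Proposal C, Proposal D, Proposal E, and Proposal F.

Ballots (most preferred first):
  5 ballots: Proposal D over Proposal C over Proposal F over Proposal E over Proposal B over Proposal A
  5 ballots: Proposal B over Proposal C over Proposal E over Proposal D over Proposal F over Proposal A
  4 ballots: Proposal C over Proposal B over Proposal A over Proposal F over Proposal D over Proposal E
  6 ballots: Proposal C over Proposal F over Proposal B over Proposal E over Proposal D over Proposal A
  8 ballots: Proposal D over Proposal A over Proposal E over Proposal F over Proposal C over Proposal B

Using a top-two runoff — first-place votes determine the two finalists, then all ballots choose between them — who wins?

Round 1 first-place votes: Proposal A 0, Proposal B 5, Proposal C 10, Proposal D 13, Proposal E 0, Proposal F 0. Proposal D and Proposal C advance.
Runoff: Proposal D is ranked above Proposal C on 13 ballots, Proposal C above Proposal D on 15.

Proposal C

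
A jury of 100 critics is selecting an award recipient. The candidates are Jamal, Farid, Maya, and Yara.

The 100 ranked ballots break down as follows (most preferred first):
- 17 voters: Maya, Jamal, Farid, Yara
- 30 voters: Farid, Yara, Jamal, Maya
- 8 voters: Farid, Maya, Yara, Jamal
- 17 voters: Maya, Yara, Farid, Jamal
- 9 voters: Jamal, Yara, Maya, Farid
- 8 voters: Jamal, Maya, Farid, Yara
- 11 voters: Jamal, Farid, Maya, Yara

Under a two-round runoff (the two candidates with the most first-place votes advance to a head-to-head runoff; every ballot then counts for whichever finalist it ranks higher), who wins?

Round 1 first-place votes: Jamal 28, Farid 38, Maya 34, Yara 0. Farid and Maya advance.
Runoff: Farid is ranked above Maya on 49 ballots, Maya above Farid on 51.

Maya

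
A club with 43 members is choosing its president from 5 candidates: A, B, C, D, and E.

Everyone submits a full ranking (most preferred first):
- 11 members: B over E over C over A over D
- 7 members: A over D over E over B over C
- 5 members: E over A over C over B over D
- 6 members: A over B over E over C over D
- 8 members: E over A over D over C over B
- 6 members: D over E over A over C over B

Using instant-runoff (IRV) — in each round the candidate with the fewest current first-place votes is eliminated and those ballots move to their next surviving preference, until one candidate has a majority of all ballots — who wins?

E

Round 1: A 13, B 11, C 0, D 6, E 13. C eliminated.
Round 2: A 13, B 11, D 6, E 13. D eliminated.
Round 3: A 13, B 11, E 19. B eliminated.
Round 4: A 13, E 30. E has a majority (≥22).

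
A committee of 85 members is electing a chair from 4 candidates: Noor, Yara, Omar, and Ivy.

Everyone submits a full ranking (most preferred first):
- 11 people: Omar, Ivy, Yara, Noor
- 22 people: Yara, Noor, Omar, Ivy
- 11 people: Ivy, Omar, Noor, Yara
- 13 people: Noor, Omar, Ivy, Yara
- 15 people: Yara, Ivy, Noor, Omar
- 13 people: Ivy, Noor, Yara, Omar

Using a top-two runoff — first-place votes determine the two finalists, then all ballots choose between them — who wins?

Round 1 first-place votes: Noor 13, Yara 37, Omar 11, Ivy 24. Yara and Ivy advance.
Runoff: Yara is ranked above Ivy on 37 ballots, Ivy above Yara on 48.

Ivy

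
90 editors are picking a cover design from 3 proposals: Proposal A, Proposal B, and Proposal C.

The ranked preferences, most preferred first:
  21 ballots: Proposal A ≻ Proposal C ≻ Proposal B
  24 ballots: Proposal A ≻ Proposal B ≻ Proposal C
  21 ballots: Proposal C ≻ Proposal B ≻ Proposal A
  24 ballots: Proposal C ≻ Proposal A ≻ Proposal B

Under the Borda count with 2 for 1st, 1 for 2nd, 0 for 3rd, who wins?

Proposal A

Proposal A: 21×2 + 24×2 + 21×0 + 24×1 = 114
Proposal B: 21×0 + 24×1 + 21×1 + 24×0 = 45
Proposal C: 21×1 + 24×0 + 21×2 + 24×2 = 111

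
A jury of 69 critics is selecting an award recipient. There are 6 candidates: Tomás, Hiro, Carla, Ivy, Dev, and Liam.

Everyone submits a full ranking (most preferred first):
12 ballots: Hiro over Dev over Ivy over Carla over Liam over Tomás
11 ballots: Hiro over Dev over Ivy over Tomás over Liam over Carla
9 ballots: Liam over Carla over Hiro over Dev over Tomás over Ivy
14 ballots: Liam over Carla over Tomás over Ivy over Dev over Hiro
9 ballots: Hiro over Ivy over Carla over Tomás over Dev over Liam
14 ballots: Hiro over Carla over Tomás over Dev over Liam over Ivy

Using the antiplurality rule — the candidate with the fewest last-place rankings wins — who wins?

Last-place votes: Tomás 12, Hiro 14, Carla 11, Ivy 23, Dev 0, Liam 9.

Dev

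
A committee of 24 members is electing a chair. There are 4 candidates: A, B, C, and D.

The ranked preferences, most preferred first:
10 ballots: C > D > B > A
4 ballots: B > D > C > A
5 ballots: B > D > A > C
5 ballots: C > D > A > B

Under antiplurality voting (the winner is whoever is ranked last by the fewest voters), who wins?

D

Last-place votes: A 14, B 5, C 5, D 0.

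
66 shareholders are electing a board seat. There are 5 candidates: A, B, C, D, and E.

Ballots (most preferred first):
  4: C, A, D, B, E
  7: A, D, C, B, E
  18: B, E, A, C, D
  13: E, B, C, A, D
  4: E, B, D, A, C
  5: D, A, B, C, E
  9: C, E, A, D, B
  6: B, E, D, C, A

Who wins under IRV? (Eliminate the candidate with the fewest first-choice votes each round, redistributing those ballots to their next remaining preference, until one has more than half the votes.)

Round 1: A 7, B 24, C 13, D 5, E 17. D eliminated.
Round 2: A 12, B 24, C 13, E 17. A eliminated.
Round 3: B 29, C 20, E 17. E eliminated.
Round 4: B 46, C 20. B has a majority (≥34).

B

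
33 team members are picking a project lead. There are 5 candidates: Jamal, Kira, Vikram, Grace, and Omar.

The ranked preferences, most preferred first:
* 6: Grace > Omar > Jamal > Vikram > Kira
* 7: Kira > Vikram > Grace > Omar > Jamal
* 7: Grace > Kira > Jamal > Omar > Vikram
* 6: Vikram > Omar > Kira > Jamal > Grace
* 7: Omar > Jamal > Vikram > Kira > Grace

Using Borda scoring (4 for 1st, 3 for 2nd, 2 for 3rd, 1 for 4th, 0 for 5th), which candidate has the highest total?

Jamal: 6×2 + 7×0 + 7×2 + 6×1 + 7×3 = 53
Kira: 6×0 + 7×4 + 7×3 + 6×2 + 7×1 = 68
Vikram: 6×1 + 7×3 + 7×0 + 6×4 + 7×2 = 65
Grace: 6×4 + 7×2 + 7×4 + 6×0 + 7×0 = 66
Omar: 6×3 + 7×1 + 7×1 + 6×3 + 7×4 = 78

Omar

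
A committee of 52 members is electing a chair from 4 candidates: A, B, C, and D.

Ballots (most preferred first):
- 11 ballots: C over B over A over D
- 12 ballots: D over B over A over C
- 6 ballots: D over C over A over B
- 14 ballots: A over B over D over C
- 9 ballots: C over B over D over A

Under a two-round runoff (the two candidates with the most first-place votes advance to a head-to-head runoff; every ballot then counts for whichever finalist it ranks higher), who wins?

Round 1 first-place votes: A 14, B 0, C 20, D 18. C and D advance.
Runoff: C is ranked above D on 20 ballots, D above C on 32.

D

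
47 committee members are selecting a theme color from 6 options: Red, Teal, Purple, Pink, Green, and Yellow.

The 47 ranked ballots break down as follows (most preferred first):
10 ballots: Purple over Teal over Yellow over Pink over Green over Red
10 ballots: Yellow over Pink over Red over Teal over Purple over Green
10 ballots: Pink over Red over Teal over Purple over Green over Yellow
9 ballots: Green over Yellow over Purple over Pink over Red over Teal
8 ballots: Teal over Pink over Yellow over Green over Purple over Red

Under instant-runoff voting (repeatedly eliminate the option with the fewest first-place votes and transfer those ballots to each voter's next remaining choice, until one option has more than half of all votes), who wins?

Round 1: Red 0, Teal 8, Purple 10, Pink 10, Green 9, Yellow 10. Red eliminated.
Round 2: Teal 8, Purple 10, Pink 10, Green 9, Yellow 10. Teal eliminated.
Round 3: Purple 10, Pink 18, Green 9, Yellow 10. Green eliminated.
Round 4: Purple 10, Pink 18, Yellow 19. Purple eliminated.
Round 5: Pink 18, Yellow 29. Yellow has a majority (≥24).

Yellow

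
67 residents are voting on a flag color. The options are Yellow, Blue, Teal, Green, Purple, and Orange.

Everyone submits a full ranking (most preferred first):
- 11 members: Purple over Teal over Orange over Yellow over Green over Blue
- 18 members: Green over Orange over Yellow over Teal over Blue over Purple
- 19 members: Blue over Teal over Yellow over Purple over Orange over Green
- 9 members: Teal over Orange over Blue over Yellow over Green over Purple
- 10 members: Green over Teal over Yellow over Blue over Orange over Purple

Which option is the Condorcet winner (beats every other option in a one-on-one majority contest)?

Teal vs Yellow: 49–18
Teal vs Blue: 48–19
Teal vs Green: 39–28
Teal vs Purple: 56–11
Teal vs Orange: 49–18
Teal beats every other option.

Teal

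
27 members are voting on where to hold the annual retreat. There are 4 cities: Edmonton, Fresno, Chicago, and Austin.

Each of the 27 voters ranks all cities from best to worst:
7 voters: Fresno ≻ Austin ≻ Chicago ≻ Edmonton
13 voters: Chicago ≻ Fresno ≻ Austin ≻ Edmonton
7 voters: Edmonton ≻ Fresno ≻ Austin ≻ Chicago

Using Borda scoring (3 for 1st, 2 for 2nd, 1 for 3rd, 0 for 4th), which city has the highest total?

Fresno

Edmonton: 7×0 + 13×0 + 7×3 = 21
Fresno: 7×3 + 13×2 + 7×2 = 61
Chicago: 7×1 + 13×3 + 7×0 = 46
Austin: 7×2 + 13×1 + 7×1 = 34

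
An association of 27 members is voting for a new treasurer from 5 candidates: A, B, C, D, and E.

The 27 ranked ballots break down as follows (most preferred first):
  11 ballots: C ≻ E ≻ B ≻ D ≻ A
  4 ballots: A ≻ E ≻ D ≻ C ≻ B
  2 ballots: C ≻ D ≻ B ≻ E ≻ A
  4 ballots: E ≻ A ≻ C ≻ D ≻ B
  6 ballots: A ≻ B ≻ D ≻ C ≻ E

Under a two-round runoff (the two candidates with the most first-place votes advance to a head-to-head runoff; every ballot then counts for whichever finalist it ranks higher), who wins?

Round 1 first-place votes: A 10, B 0, C 13, D 0, E 4. C and A advance.
Runoff: C is ranked above A on 13 ballots, A above C on 14.

A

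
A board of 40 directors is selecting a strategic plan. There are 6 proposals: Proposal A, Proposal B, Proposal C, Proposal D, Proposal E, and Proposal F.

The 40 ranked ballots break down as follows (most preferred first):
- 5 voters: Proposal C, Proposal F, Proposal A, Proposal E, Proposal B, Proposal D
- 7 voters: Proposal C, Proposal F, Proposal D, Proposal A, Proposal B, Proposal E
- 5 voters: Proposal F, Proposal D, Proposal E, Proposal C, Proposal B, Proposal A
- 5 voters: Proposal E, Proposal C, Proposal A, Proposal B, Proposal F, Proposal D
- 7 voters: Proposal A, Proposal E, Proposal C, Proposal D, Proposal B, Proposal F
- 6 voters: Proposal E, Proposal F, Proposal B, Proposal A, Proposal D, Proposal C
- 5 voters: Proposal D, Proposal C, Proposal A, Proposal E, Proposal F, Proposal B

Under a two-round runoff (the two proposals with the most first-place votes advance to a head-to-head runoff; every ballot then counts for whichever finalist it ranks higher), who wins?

Round 1 first-place votes: Proposal A 7, Proposal B 0, Proposal C 12, Proposal D 5, Proposal E 11, Proposal F 5. Proposal C and Proposal E advance.
Runoff: Proposal C is ranked above Proposal E on 17 ballots, Proposal E above Proposal C on 23.

Proposal E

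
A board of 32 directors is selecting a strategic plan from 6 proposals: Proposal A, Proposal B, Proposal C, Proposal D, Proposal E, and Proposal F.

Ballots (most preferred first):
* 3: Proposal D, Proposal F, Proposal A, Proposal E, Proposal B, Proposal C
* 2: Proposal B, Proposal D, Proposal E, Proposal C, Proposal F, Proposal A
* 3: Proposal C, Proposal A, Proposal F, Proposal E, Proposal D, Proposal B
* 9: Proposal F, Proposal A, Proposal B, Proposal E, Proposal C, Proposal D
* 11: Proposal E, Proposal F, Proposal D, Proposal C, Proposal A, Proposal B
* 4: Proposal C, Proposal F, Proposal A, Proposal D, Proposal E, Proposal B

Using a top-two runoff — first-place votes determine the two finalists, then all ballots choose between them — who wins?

Round 1 first-place votes: Proposal A 0, Proposal B 2, Proposal C 7, Proposal D 3, Proposal E 11, Proposal F 9. Proposal E and Proposal F advance.
Runoff: Proposal E is ranked above Proposal F on 13 ballots, Proposal F above Proposal E on 19.

Proposal F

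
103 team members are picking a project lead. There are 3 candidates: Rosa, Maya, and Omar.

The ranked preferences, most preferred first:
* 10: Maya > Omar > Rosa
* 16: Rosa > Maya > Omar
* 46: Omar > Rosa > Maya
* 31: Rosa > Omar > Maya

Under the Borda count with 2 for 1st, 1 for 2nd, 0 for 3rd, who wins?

Rosa: 10×0 + 16×2 + 46×1 + 31×2 = 140
Maya: 10×2 + 16×1 + 46×0 + 31×0 = 36
Omar: 10×1 + 16×0 + 46×2 + 31×1 = 133

Rosa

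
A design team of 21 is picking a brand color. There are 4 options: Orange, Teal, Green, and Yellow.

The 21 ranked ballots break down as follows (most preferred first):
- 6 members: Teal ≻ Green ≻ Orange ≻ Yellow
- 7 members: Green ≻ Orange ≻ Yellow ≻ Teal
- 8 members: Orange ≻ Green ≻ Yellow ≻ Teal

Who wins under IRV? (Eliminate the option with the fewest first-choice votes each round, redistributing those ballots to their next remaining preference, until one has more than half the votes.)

Green

Round 1: Orange 8, Teal 6, Green 7, Yellow 0. Yellow eliminated.
Round 2: Orange 8, Teal 6, Green 7. Teal eliminated.
Round 3: Orange 8, Green 13. Green has a majority (≥11).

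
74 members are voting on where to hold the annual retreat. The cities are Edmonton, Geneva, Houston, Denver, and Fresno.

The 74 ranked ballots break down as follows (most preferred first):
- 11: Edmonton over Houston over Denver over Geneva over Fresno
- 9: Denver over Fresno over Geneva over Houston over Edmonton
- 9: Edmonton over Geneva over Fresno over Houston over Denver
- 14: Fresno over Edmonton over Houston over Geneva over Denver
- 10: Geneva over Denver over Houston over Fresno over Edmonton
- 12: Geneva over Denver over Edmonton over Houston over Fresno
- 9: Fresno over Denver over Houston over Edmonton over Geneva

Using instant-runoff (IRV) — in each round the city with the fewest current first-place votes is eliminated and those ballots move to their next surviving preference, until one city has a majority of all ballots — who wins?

Round 1: Edmonton 20, Geneva 22, Houston 0, Denver 9, Fresno 23. Houston eliminated.
Round 2: Edmonton 20, Geneva 22, Denver 9, Fresno 23. Denver eliminated.
Round 3: Edmonton 20, Geneva 22, Fresno 32. Edmonton eliminated.
Round 4: Geneva 42, Fresno 32. Geneva has a majority (≥38).

Geneva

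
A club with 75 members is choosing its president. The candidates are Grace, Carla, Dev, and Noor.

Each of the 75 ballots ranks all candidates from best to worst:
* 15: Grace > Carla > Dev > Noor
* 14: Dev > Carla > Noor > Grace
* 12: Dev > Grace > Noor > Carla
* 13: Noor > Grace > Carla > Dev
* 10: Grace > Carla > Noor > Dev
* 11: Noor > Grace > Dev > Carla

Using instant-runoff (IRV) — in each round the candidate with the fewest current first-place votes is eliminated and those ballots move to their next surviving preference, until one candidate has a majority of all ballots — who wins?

Round 1: Grace 25, Carla 0, Dev 26, Noor 24. Carla eliminated.
Round 2: Grace 25, Dev 26, Noor 24. Noor eliminated.
Round 3: Grace 49, Dev 26. Grace has a majority (≥38).

Grace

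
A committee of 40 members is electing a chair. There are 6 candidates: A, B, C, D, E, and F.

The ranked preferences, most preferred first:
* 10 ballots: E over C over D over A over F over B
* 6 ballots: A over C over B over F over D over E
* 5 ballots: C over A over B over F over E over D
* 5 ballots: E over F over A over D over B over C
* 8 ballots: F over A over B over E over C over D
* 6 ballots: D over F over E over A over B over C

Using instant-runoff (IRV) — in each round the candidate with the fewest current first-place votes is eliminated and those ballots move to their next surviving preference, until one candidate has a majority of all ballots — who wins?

F

Round 1: A 6, B 0, C 5, D 6, E 15, F 8. B eliminated.
Round 2: A 6, C 5, D 6, E 15, F 8. C eliminated.
Round 3: A 11, D 6, E 15, F 8. D eliminated.
Round 4: A 11, E 15, F 14. A eliminated.
Round 5: E 15, F 25. F has a majority (≥21).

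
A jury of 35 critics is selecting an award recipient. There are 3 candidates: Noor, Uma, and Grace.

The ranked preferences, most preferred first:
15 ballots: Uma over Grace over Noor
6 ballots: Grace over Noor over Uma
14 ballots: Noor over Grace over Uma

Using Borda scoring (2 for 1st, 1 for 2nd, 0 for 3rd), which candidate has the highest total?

Noor: 15×0 + 6×1 + 14×2 = 34
Uma: 15×2 + 6×0 + 14×0 = 30
Grace: 15×1 + 6×2 + 14×1 = 41

Grace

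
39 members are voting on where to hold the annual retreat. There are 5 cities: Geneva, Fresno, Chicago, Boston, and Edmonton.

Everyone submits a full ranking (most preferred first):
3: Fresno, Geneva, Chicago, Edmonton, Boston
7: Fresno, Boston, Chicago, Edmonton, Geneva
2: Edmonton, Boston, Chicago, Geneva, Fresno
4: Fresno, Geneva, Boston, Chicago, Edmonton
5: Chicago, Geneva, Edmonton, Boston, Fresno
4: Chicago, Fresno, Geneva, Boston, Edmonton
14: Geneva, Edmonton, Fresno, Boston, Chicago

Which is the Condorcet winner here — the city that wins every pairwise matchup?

Geneva

Geneva vs Fresno: 21–18
Geneva vs Chicago: 21–18
Geneva vs Boston: 30–9
Geneva vs Edmonton: 30–9
Geneva beats every other city.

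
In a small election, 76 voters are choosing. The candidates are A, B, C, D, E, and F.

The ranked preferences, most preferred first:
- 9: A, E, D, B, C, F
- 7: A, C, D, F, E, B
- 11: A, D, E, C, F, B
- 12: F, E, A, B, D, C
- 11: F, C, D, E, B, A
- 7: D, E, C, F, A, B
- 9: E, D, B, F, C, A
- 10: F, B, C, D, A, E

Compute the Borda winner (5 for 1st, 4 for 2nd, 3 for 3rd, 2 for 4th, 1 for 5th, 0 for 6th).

D

A: 9×5 + 7×5 + 11×5 + 12×3 + 11×0 + 7×1 + 9×0 + 10×1 = 188
B: 9×2 + 7×0 + 11×0 + 12×2 + 11×1 + 7×0 + 9×3 + 10×4 = 120
C: 9×1 + 7×4 + 11×2 + 12×0 + 11×4 + 7×3 + 9×1 + 10×3 = 163
D: 9×3 + 7×3 + 11×4 + 12×1 + 11×3 + 7×5 + 9×4 + 10×2 = 228
E: 9×4 + 7×1 + 11×3 + 12×4 + 11×2 + 7×4 + 9×5 + 10×0 = 219
F: 9×0 + 7×2 + 11×1 + 12×5 + 11×5 + 7×2 + 9×2 + 10×5 = 222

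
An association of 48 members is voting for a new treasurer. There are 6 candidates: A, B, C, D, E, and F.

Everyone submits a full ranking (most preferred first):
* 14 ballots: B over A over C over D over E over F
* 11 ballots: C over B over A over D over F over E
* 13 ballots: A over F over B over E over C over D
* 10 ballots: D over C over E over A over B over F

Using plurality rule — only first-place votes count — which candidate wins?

First-place votes: A 13, B 14, C 11, D 10, E 0, F 0.

B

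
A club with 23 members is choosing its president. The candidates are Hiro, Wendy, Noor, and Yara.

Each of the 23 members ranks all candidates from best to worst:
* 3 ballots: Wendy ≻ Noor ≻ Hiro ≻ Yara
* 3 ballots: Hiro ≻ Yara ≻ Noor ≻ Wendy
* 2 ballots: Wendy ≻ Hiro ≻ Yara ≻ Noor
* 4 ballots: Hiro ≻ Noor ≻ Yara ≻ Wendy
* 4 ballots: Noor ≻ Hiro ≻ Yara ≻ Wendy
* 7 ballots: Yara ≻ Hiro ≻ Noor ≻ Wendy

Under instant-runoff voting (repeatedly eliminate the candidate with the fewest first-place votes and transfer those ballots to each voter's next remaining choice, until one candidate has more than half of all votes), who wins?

Hiro

Round 1: Hiro 7, Wendy 5, Noor 4, Yara 7. Noor eliminated.
Round 2: Hiro 11, Wendy 5, Yara 7. Wendy eliminated.
Round 3: Hiro 16, Yara 7. Hiro has a majority (≥12).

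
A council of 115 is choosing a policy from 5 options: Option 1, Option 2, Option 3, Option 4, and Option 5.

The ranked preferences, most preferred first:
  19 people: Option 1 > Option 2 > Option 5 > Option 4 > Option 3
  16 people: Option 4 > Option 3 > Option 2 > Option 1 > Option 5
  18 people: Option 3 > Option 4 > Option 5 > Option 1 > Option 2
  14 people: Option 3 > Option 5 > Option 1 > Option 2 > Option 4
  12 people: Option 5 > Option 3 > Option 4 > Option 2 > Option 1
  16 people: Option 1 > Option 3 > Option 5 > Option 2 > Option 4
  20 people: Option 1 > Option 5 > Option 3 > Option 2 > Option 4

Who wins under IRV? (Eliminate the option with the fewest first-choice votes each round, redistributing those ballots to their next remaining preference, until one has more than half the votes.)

Option 3

Round 1: Option 1 55, Option 2 0, Option 3 32, Option 4 16, Option 5 12. Option 2 eliminated.
Round 2: Option 1 55, Option 3 32, Option 4 16, Option 5 12. Option 5 eliminated.
Round 3: Option 1 55, Option 3 44, Option 4 16. Option 4 eliminated.
Round 4: Option 1 55, Option 3 60. Option 3 has a majority (≥58).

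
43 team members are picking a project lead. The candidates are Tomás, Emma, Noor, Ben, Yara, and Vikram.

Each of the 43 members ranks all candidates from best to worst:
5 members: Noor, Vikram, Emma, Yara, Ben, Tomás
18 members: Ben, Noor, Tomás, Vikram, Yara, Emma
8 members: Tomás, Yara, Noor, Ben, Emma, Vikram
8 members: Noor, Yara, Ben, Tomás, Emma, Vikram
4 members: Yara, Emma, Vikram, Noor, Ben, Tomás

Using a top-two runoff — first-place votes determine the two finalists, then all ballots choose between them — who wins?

Noor

Round 1 first-place votes: Tomás 8, Emma 0, Noor 13, Ben 18, Yara 4, Vikram 0. Ben and Noor advance.
Runoff: Ben is ranked above Noor on 18 ballots, Noor above Ben on 25.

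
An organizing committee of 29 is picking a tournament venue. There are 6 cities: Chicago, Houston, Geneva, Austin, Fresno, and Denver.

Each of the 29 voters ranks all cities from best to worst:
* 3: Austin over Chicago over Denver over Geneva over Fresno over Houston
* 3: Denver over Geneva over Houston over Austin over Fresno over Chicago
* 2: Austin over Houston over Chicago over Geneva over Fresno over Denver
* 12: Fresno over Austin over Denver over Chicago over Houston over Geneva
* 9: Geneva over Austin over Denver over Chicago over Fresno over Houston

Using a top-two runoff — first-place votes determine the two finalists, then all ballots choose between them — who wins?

Round 1 first-place votes: Chicago 0, Houston 0, Geneva 9, Austin 5, Fresno 12, Denver 3. Fresno and Geneva advance.
Runoff: Fresno is ranked above Geneva on 12 ballots, Geneva above Fresno on 17.

Geneva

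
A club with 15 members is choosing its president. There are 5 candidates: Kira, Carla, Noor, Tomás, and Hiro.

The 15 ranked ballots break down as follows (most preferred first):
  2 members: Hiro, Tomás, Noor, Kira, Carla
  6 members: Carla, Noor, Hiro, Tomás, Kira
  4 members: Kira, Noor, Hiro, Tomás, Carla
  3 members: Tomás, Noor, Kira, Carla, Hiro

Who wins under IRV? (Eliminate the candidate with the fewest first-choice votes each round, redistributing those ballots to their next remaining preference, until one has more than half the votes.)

Round 1: Kira 4, Carla 6, Noor 0, Tomás 3, Hiro 2. Noor eliminated.
Round 2: Kira 4, Carla 6, Tomás 3, Hiro 2. Hiro eliminated.
Round 3: Kira 4, Carla 6, Tomás 5. Kira eliminated.
Round 4: Carla 6, Tomás 9. Tomás has a majority (≥8).

Tomás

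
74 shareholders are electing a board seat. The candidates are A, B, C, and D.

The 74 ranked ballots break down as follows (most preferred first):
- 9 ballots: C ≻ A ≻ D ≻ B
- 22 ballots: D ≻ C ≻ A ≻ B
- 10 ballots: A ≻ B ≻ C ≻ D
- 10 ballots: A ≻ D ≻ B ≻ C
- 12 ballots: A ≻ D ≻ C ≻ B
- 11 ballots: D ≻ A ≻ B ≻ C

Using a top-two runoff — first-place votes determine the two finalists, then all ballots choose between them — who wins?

Round 1 first-place votes: A 32, B 0, C 9, D 33. D and A advance.
Runoff: D is ranked above A on 33 ballots, A above D on 41.

A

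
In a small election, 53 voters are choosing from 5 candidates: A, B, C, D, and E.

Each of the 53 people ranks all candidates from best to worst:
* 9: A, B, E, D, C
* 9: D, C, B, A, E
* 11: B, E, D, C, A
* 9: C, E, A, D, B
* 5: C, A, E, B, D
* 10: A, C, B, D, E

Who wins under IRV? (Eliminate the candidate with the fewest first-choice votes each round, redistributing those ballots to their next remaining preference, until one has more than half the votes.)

Round 1: A 19, B 11, C 14, D 9, E 0. E eliminated.
Round 2: A 19, B 11, C 14, D 9. D eliminated.
Round 3: A 19, B 11, C 23. B eliminated.
Round 4: A 19, C 34. C has a majority (≥27).

C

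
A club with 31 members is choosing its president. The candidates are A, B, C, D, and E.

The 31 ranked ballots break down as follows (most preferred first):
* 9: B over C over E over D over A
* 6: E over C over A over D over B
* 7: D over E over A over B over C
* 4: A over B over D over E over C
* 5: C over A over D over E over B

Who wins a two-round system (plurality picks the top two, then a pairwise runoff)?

Round 1 first-place votes: A 4, B 9, C 5, D 7, E 6. B and D advance.
Runoff: B is ranked above D on 13 ballots, D above B on 18.

D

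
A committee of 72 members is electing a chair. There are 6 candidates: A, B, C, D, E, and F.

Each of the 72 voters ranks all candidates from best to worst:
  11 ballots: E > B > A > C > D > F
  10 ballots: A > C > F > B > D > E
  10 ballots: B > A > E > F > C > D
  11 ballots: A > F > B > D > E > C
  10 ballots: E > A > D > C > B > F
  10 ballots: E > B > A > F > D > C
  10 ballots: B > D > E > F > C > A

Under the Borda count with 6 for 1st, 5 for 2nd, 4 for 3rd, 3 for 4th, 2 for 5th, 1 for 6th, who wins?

A: 11×4 + 10×6 + 10×5 + 11×6 + 10×5 + 10×4 + 10×1 = 320
B: 11×5 + 10×3 + 10×6 + 11×4 + 10×2 + 10×5 + 10×6 = 319
C: 11×3 + 10×5 + 10×2 + 11×1 + 10×3 + 10×1 + 10×2 = 174
D: 11×2 + 10×2 + 10×1 + 11×3 + 10×4 + 10×2 + 10×5 = 195
E: 11×6 + 10×1 + 10×4 + 11×2 + 10×6 + 10×6 + 10×4 = 298
F: 11×1 + 10×4 + 10×3 + 11×5 + 10×1 + 10×3 + 10×3 = 206

A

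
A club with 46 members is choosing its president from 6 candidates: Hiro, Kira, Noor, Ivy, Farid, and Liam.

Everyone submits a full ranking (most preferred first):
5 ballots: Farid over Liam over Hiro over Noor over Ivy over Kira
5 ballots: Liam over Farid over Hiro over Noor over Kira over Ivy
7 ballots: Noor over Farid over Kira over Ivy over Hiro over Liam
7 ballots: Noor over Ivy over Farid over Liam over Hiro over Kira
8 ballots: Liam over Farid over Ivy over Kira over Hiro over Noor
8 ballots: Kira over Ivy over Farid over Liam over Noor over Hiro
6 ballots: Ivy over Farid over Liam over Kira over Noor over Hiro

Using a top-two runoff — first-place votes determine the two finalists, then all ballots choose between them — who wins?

Round 1 first-place votes: Hiro 0, Kira 8, Noor 14, Ivy 6, Farid 5, Liam 13. Noor and Liam advance.
Runoff: Noor is ranked above Liam on 14 ballots, Liam above Noor on 32.

Liam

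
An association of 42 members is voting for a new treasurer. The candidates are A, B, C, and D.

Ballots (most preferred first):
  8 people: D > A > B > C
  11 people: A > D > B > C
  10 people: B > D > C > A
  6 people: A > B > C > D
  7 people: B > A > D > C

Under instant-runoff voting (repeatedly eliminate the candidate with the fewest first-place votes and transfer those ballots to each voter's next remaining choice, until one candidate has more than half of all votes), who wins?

A

Round 1: A 17, B 17, C 0, D 8. C eliminated.
Round 2: A 17, B 17, D 8. D eliminated.
Round 3: A 25, B 17. A has a majority (≥22).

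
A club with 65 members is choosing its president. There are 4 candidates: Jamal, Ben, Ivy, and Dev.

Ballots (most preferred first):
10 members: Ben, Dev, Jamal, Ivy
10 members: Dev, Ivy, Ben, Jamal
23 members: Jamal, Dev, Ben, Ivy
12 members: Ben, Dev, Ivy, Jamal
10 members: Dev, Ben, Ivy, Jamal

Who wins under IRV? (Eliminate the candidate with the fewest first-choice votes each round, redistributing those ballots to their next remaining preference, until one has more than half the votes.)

Round 1: Jamal 23, Ben 22, Ivy 0, Dev 20. Ivy eliminated.
Round 2: Jamal 23, Ben 22, Dev 20. Dev eliminated.
Round 3: Jamal 23, Ben 42. Ben has a majority (≥33).

Ben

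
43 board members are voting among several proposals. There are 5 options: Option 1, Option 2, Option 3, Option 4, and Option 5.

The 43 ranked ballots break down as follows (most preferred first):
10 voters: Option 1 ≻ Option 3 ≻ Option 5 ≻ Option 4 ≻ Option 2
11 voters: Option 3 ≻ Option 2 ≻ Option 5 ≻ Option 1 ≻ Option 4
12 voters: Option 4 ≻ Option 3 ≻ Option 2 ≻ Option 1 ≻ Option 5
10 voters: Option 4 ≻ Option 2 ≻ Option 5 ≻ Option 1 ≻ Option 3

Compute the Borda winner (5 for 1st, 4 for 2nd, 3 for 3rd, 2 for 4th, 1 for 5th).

Option 1: 10×5 + 11×2 + 12×2 + 10×2 = 116
Option 2: 10×1 + 11×4 + 12×3 + 10×4 = 130
Option 3: 10×4 + 11×5 + 12×4 + 10×1 = 153
Option 4: 10×2 + 11×1 + 12×5 + 10×5 = 141
Option 5: 10×3 + 11×3 + 12×1 + 10×3 = 105

Option 3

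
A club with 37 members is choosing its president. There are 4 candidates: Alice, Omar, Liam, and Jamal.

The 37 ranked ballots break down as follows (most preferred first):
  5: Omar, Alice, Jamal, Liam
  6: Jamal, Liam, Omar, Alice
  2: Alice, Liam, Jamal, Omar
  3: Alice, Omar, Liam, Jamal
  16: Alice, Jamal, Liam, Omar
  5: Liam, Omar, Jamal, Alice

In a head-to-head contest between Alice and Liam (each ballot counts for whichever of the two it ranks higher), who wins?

Alice

Alice is ranked above Liam on 26 ballots; Liam above Alice on 11.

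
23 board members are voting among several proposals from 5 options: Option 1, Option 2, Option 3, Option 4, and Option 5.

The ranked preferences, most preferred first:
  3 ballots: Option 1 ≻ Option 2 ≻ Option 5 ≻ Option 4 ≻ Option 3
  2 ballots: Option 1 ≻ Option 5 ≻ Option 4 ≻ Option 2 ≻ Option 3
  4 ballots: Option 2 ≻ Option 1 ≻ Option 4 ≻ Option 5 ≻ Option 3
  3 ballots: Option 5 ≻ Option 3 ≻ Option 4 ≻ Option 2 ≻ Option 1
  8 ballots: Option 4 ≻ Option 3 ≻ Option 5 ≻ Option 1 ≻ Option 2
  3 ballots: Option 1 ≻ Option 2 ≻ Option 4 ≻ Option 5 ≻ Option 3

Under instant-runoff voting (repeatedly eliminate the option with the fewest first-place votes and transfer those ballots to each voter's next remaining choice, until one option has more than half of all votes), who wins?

Option 1

Round 1: Option 1 8, Option 2 4, Option 3 0, Option 4 8, Option 5 3. Option 3 eliminated.
Round 2: Option 1 8, Option 2 4, Option 4 8, Option 5 3. Option 5 eliminated.
Round 3: Option 1 8, Option 2 4, Option 4 11. Option 2 eliminated.
Round 4: Option 1 12, Option 4 11. Option 1 has a majority (≥12).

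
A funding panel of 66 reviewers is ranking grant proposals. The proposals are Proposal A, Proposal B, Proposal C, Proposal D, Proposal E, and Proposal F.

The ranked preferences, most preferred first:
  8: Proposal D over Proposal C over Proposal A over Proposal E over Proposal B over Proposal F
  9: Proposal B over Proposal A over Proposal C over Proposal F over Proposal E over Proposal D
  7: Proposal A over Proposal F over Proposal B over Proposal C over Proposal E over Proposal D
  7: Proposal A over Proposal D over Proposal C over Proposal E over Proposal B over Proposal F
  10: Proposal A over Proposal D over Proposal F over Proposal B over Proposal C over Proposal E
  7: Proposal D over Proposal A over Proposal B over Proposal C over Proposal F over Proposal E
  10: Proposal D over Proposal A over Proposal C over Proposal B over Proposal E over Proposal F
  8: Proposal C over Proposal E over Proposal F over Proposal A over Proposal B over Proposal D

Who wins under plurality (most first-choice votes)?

Proposal D

First-place votes: Proposal A 24, Proposal B 9, Proposal C 8, Proposal D 25, Proposal E 0, Proposal F 0.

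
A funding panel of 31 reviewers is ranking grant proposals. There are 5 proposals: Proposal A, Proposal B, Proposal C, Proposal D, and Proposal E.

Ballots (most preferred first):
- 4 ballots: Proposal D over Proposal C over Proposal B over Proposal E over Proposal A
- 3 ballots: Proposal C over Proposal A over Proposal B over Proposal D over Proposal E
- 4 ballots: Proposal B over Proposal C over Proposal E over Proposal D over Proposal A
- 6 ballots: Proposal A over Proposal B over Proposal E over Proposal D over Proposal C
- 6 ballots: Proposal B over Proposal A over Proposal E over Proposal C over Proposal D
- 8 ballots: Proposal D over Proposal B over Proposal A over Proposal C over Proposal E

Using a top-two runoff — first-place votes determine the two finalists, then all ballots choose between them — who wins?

Proposal B

Round 1 first-place votes: Proposal A 6, Proposal B 10, Proposal C 3, Proposal D 12, Proposal E 0. Proposal D and Proposal B advance.
Runoff: Proposal D is ranked above Proposal B on 12 ballots, Proposal B above Proposal D on 19.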